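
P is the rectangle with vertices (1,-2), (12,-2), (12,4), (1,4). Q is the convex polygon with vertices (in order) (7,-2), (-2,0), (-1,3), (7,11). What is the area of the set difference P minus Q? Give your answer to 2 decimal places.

34.00

|P| = 66, |P∩Q| = 32.
|P ∖ Q| = |P| − |P∩Q| = 66 − 32 = 34.00.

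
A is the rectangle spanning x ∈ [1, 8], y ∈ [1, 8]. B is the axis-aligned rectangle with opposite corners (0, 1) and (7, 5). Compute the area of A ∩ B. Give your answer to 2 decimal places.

24.00

|A∩B|: x∈[1,7], y∈[1,5] → 6·4 = 24.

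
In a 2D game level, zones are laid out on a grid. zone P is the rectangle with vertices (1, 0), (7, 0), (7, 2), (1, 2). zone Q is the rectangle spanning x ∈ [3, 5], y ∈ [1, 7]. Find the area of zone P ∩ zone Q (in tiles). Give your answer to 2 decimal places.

2.00

|zone P∩zone Q|: x∈[3,5], y∈[1,2] → 2·1 = 2.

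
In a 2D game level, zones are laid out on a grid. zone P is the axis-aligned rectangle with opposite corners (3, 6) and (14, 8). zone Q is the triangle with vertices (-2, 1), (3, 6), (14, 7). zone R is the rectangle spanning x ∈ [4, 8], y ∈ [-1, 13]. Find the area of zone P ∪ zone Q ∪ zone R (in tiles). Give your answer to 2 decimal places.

82.83

By inclusion–exclusion:
Individual areas: |zone P| = 22, |zone Q| = 25, |zone R| = 56.
|zone P∩zone Q| = 4.1667.
|zone P∩zone R|: x∈[4,8], y∈[6,8] → 4·2 = 8.
|zone Q∩zone R| = 9.0909.
|zone P∩zone Q∩zone R| = 1.0909.
|zone P ∪ zone Q ∪ zone R| = 103 − 21.2576 + 1.0909 = 82.83.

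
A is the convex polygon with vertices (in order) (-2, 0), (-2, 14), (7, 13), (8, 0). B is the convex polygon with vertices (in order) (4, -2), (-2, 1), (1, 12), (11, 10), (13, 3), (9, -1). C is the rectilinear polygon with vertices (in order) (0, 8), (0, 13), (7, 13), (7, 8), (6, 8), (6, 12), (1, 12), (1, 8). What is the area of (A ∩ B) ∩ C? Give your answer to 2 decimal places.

|A ∩ B| = 93.2109.
|(A ∩ B) ∩ C| = 5.07.

5.07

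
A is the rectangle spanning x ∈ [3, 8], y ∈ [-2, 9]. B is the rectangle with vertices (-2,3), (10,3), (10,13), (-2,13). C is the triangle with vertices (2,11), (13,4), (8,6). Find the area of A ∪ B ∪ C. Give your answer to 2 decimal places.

146.06

By inclusion–exclusion:
Individual areas: |A| = 55, |B| = 120, |C| = 6.5.
|A∩B|: x∈[3,8], y∈[3,9] → 5·6 = 30.
|A∩C| = 2.8026.
|B∩C| = 5.4364.
|A∩B∩C| = 2.8026.
|A ∪ B ∪ C| = 181.5 − 38.239 + 2.8026 = 146.06.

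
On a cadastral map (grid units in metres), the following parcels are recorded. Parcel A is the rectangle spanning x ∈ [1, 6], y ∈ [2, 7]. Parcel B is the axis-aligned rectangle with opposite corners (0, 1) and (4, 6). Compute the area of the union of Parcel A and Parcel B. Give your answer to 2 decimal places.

By inclusion–exclusion:
Individual areas: |Parcel A| = 25, |Parcel B| = 20.
|Parcel A∩Parcel B|: x∈[1,4], y∈[2,6] → 3·4 = 12.
|Parcel A ∪ Parcel B| = 45 − 12 = 33.00.

33.00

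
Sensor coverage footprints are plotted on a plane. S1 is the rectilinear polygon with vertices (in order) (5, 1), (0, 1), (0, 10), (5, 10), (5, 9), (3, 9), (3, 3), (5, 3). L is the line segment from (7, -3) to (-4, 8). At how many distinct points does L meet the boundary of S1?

The segment meets the boundary at (0,4), (3,1).

2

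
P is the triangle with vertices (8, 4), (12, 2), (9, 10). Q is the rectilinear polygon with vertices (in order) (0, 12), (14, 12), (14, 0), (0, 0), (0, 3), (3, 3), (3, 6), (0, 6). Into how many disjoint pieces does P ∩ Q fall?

1

P ∩ Q is a single connected region.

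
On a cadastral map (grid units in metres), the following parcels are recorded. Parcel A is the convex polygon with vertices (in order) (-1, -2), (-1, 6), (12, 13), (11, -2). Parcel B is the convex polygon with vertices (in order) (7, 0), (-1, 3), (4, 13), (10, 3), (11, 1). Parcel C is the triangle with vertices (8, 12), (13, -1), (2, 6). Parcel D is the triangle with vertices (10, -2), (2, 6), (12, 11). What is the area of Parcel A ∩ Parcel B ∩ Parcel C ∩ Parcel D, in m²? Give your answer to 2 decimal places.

The intersection is the polygon with vertices (10.588,1.823), (10.44,0.86), (10.18,0.795), (2,6), (6.769,8.385), (10,3).
By the shoelace formula its area is 25.91.

25.91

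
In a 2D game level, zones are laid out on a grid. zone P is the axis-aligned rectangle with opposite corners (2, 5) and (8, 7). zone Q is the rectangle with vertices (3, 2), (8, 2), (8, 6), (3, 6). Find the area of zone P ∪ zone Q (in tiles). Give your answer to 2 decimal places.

27.00

By inclusion–exclusion:
Individual areas: |zone P| = 12, |zone Q| = 20.
|zone P∩zone Q|: x∈[3,8], y∈[5,6] → 5·1 = 5.
|zone P ∪ zone Q| = 32 − 5 = 27.00.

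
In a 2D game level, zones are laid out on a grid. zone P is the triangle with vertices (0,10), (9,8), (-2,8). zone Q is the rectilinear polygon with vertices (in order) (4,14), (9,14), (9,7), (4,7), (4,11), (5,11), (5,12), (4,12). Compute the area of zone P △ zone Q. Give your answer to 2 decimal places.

|zone P| = 11, |zone Q| = 34, |zone P∩zone Q| = 2.7778.
|zone P △ zone Q| = |zone P| + |zone Q| − 2·|zone P∩zone Q| = 11 + 34 − 5.5556 = 39.44.

39.44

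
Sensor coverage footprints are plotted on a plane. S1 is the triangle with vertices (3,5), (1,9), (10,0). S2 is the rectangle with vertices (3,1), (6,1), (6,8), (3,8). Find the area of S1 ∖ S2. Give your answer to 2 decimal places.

4.29

|S1| = 9, |S1∩S2| = 4.7143.
|S1 ∖ S2| = |S1| − |S1∩S2| = 9 − 4.7143 = 4.29.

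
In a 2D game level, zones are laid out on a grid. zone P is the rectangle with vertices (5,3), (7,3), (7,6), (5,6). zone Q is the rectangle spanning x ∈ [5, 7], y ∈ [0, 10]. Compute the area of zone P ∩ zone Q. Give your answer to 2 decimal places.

6.00

|zone P∩zone Q|: x∈[5,7], y∈[3,6] → 2·3 = 6.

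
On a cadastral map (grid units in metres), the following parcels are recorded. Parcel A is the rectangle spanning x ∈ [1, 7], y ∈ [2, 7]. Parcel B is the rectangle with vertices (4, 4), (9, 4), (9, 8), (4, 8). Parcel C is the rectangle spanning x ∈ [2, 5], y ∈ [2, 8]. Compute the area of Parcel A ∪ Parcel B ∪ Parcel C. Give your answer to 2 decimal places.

By inclusion–exclusion:
Individual areas: |Parcel A| = 30, |Parcel B| = 20, |Parcel C| = 18.
|Parcel A∩Parcel B|: x∈[4,7], y∈[4,7] → 3·3 = 9.
|Parcel A∩Parcel C|: x∈[2,5], y∈[2,7] → 3·5 = 15.
|Parcel B∩Parcel C|: x∈[4,5], y∈[4,8] → 1·4 = 4.
|Parcel A∩Parcel B∩Parcel C| = 3.
|Parcel A ∪ Parcel B ∪ Parcel C| = 68 − 28 + 3 = 43.00.

43.00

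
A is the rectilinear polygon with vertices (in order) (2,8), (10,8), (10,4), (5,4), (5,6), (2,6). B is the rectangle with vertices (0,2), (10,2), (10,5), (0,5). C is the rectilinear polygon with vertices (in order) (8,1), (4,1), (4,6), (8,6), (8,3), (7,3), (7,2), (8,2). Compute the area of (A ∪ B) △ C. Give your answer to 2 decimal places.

|A ∪ B| = 51.
|(A ∪ B) ∩ C| = 14.
|(A ∪ B) △ C| = 51 + 19 − 28 = 42.00.

42.00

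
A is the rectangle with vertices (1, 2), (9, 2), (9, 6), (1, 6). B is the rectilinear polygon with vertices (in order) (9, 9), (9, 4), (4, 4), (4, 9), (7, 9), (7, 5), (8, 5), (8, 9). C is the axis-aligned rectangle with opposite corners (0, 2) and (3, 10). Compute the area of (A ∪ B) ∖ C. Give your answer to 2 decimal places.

|A ∪ B| = 44.
|(A ∪ B) ∩ C| = 8.
|(A ∪ B) ∖ C| = 44 − 8 = 36.00.

36.00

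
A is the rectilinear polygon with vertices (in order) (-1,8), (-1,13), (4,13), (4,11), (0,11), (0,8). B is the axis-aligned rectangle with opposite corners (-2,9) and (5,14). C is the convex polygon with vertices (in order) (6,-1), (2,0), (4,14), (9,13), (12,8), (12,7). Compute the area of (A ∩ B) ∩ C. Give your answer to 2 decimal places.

0.57

The region (A ∩ B) ∩ C is the polygon with vertices (4,13), (4,11), (3.571,11), (3.857,13).
By the shoelace formula its area is 0.57.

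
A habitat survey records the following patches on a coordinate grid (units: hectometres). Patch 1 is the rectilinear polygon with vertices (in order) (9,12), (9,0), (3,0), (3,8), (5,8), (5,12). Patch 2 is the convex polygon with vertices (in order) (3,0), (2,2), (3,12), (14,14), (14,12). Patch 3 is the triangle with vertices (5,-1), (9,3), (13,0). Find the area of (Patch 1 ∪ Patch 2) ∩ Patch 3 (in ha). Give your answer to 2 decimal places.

4.50

The region (Patch 1 ∪ Patch 2) ∩ Patch 3 is the polygon with vertices (6,0), (9,3), (9,0).
By the shoelace formula its area is 4.50.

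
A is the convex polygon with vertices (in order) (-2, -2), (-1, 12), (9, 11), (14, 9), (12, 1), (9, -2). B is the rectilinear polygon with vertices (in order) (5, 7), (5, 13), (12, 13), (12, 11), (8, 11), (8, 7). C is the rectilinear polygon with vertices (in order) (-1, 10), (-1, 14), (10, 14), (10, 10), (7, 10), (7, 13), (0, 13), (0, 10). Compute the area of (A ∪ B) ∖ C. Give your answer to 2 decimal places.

185.95

|A ∪ B| = 196.7.
|(A ∪ B) ∩ C| = 10.75.
|(A ∪ B) ∖ C| = 196.7 − 10.75 = 185.95.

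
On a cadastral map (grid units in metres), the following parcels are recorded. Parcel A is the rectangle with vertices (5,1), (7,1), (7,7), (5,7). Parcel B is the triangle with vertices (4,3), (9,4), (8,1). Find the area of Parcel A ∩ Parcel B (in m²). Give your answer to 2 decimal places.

The intersection is the polygon with vertices (7,1.5), (5,2.5), (5,3.2), (7,3.6).
By the shoelace formula its area is 2.80.

2.80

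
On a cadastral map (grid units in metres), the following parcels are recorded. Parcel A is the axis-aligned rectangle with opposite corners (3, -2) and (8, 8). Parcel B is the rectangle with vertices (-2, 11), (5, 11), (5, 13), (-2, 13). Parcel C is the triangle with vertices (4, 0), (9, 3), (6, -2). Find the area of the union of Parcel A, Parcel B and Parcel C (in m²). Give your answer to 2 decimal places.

By inclusion–exclusion:
Individual areas: |Parcel A| = 50, |Parcel B| = 14, |Parcel C| = 8.
|Parcel A∩Parcel B| = 0 (no overlap).
|Parcel A∩Parcel C| = 7.4667.
|Parcel B∩Parcel C| = 0.
|Parcel A∩Parcel B∩Parcel C| = 0.
|Parcel A ∪ Parcel B ∪ Parcel C| = 72 − 7.4667 + 0 = 64.53.

64.53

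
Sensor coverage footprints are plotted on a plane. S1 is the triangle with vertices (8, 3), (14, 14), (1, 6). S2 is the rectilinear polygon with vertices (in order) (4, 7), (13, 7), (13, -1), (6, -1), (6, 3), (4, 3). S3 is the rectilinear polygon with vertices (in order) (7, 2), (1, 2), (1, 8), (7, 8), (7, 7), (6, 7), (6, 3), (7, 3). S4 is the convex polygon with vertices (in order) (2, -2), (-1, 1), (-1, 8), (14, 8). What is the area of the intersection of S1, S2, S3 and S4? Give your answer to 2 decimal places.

5.43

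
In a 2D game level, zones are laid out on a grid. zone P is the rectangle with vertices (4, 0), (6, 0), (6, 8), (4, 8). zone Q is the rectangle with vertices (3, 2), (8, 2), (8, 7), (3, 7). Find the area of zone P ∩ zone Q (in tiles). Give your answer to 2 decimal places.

10.00

|zone P∩zone Q|: x∈[4,6], y∈[2,7] → 2·5 = 10.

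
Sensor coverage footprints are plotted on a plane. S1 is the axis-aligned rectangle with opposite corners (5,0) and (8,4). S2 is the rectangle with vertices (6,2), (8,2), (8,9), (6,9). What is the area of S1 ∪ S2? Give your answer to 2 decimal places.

By inclusion–exclusion:
Individual areas: |S1| = 12, |S2| = 14.
|S1∩S2|: x∈[6,8], y∈[2,4] → 2·2 = 4.
|S1 ∪ S2| = 26 − 4 = 22.00.

22.00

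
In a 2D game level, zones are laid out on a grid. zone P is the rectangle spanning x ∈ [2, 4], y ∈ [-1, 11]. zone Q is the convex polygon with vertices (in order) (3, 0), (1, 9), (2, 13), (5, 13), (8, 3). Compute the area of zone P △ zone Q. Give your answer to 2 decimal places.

|zone P| = 24, |zone Q| = 57.5, |zone P∩zone Q| = 19.45.
|zone P △ zone Q| = |zone P| + |zone Q| − 2·|zone P∩zone Q| = 24 + 57.5 − 38.9 = 42.60.

42.60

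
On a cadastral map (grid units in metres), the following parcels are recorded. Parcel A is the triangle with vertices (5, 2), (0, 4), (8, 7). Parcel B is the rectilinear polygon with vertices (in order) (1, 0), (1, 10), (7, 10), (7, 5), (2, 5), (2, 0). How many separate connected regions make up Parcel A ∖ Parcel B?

3

Parcel A ∖ Parcel B splits into 3 disjoint pieces (area 9.8167, area 0.3875, area 0.6458).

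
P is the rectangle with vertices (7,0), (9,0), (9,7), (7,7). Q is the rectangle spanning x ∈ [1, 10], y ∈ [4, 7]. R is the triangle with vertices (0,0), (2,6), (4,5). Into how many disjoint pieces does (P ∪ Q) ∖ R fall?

1

(P ∪ Q) ∖ R is a single connected region.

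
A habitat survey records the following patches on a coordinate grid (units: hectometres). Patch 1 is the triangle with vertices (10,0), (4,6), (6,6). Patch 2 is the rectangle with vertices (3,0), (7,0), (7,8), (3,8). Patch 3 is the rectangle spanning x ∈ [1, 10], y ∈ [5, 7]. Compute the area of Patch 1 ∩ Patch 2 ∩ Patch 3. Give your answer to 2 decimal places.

1.83

The intersection is the polygon with vertices (6,6), (6.667,5), (5,5), (4,6).
By the shoelace formula its area is 1.83.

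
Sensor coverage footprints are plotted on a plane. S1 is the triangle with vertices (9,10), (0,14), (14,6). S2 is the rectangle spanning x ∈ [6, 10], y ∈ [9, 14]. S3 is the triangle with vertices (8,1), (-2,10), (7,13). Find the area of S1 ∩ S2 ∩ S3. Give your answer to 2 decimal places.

The intersection is the polygon with vertices (6,10.571), (6,11.333), (7.183,10.808), (7.263,9.85).
By the shoelace formula its area is 1.03.

1.03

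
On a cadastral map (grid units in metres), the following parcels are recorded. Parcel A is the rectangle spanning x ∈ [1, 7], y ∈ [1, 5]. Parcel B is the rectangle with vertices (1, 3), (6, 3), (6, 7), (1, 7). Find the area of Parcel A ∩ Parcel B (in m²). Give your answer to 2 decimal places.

|Parcel A∩Parcel B|: x∈[1,6], y∈[3,5] → 5·2 = 10.

10.00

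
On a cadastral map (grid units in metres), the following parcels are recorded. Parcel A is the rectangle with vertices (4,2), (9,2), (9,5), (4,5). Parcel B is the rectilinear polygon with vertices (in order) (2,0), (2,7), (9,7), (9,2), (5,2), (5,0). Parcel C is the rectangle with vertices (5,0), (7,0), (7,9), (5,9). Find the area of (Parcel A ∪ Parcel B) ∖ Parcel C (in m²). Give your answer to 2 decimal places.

|Parcel A ∪ Parcel B| = 41.
|(Parcel A ∪ Parcel B) ∩ Parcel C| = 10.
|(Parcel A ∪ Parcel B) ∖ Parcel C| = 41 − 10 = 31.00.

31.00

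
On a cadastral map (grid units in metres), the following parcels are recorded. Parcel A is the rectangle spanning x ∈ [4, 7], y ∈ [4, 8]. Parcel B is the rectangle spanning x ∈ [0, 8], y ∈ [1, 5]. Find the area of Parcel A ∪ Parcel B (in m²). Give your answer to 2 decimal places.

By inclusion–exclusion:
Individual areas: |Parcel A| = 12, |Parcel B| = 32.
|Parcel A∩Parcel B|: x∈[4,7], y∈[4,5] → 3·1 = 3.
|Parcel A ∪ Parcel B| = 44 − 3 = 41.00.

41.00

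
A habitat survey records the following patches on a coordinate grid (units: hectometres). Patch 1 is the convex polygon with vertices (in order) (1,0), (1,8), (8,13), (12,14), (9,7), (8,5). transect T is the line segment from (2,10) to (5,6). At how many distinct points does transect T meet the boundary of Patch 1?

The segment meets the boundary at (2.628,9.163).

1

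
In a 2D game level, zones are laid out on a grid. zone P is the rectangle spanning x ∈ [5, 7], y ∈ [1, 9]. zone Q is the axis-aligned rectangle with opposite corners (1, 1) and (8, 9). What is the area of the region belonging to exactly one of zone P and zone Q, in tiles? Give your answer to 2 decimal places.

|zone P∩zone Q|: x∈[5,7], y∈[1,9] → 2·8 = 16.
|zone P △ zone Q| = |zone P| + |zone Q| − 2·|zone P∩zone Q| = 16 + 56 − 32 = 40.00.

40.00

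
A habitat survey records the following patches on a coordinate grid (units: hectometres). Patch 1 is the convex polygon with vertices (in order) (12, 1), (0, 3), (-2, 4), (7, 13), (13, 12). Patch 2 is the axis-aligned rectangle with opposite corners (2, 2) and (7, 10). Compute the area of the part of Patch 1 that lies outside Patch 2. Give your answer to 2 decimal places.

77.33

|Patch 1| = 114, |Patch 1∩Patch 2| = 36.6667.
|Patch 1 ∖ Patch 2| = |Patch 1| − |Patch 1∩Patch 2| = 114 − 36.6667 = 77.33.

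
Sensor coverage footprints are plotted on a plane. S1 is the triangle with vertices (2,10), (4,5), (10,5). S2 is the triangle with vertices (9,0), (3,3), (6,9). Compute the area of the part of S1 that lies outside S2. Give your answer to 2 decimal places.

|S1| = 15, |S1∩S2| = 5.7644.
|S1 ∖ S2| = |S1| − |S1∩S2| = 15 − 5.7644 = 9.24.

9.24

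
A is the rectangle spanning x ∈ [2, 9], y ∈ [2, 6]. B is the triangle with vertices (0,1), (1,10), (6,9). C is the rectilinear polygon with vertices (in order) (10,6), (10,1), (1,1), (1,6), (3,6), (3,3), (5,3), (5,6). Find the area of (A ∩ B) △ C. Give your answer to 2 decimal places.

37.71

|A ∩ B| = 2.0417.
|(A ∩ B) ∩ C| = 1.6667.
|(A ∩ B) △ C| = 2.0417 + 39 − 3.3333 = 37.71.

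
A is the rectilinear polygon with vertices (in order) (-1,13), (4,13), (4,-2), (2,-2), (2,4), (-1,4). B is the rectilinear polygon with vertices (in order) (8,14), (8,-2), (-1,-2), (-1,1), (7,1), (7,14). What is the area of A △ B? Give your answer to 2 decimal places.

|A| = 57, |B| = 40, |A∩B| = 6.
|A △ B| = |A| + |B| − 2·|A∩B| = 57 + 40 − 12 = 85.00.

85.00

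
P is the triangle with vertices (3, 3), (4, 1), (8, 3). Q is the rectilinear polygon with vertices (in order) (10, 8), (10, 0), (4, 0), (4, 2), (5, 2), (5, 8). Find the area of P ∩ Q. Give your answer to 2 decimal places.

3.00

The intersection is the polygon with vertices (8,3), (4,1), (4,2), (5,2), (5,3).
By the shoelace formula its area is 3.00.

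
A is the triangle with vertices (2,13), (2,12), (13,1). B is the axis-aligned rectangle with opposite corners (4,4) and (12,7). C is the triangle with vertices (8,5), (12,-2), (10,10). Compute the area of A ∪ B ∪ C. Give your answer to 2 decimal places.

37.99

By inclusion–exclusion:
Individual areas: |A| = 5.5, |B| = 24, |C| = 17.
|A∩B| = 1.125.
|A∩C| = 0.8346.
|B∩C| = 7.1643.
|A∩B∩C| = 0.6096.
|A ∪ B ∪ C| = 46.5 − 9.1239 + 0.6096 = 37.99.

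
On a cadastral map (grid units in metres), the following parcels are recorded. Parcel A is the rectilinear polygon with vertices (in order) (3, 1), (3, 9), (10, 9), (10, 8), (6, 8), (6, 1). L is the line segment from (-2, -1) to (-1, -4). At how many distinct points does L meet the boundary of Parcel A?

0

The segment lies entirely outside Parcel A and never meets its boundary.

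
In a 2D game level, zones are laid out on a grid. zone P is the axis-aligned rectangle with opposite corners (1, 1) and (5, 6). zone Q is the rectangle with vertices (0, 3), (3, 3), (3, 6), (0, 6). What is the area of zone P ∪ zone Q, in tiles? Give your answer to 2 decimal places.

23.00

By inclusion–exclusion:
Individual areas: |zone P| = 20, |zone Q| = 9.
|zone P∩zone Q|: x∈[1,3], y∈[3,6] → 2·3 = 6.
|zone P ∪ zone Q| = 29 − 6 = 23.00.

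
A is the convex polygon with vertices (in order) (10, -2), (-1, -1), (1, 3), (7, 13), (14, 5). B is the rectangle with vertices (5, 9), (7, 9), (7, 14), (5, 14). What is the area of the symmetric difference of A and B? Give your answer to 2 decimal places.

|A| = 123.5, |B| = 10, |A∩B| = 4.6667.
|A △ B| = |A| + |B| − 2·|A∩B| = 123.5 + 10 − 9.3333 = 124.17.

124.17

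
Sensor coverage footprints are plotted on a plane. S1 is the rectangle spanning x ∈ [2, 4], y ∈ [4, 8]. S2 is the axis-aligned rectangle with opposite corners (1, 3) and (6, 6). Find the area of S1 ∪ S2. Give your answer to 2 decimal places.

By inclusion–exclusion:
Individual areas: |S1| = 8, |S2| = 15.
|S1∩S2|: x∈[2,4], y∈[4,6] → 2·2 = 4.
|S1 ∪ S2| = 23 − 4 = 19.00.

19.00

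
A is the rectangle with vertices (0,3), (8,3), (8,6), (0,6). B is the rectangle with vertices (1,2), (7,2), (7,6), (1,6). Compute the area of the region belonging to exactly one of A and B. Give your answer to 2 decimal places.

12.00

|A∩B|: x∈[1,7], y∈[3,6] → 6·3 = 18.
|A △ B| = |A| + |B| − 2·|A∩B| = 24 + 24 − 36 = 12.00.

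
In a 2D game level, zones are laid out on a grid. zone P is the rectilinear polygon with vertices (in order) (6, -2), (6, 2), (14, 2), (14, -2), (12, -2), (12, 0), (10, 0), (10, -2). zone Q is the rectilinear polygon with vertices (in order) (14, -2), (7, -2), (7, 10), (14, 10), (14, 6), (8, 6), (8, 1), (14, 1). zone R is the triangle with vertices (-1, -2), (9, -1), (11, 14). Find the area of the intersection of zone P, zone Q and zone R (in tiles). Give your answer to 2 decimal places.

5.47

The intersection is the polygon with vertices (8,1), (9.267,1), (9,-1), (7,-1.2), (7,2), (8,2).
By the shoelace formula its area is 5.47.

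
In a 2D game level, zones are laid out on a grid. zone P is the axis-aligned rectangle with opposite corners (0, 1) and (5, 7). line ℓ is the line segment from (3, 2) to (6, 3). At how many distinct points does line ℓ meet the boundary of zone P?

The segment meets the boundary at (5,2.667).

1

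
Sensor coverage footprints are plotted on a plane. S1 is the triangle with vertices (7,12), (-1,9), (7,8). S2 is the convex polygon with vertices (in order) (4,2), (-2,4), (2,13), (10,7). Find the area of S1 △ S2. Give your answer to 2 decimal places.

60.57

|S1| = 16, |S2| = 69, |S1∩S2| = 12.2143.
|S1 △ S2| = |S1| + |S2| − 2·|S1∩S2| = 16 + 69 − 24.4287 = 60.57.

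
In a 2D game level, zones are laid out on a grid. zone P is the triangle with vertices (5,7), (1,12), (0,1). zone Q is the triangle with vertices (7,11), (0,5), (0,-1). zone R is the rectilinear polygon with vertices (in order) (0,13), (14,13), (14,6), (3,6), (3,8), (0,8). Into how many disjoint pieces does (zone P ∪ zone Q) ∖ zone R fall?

1

(zone P ∪ zone Q) ∖ zone R is a single connected region.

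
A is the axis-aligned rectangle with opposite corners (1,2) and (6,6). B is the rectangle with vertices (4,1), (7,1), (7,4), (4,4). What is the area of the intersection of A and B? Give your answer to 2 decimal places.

4.00

|A∩B|: x∈[4,6], y∈[2,4] → 2·2 = 4.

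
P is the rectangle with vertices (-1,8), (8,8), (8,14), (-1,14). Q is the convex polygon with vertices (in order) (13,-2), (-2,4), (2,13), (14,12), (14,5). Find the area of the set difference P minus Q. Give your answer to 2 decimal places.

|P| = 54, |P∩Q| = 34.0556.
|P ∖ Q| = |P| − |P∩Q| = 54 − 34.0556 = 19.94.

19.94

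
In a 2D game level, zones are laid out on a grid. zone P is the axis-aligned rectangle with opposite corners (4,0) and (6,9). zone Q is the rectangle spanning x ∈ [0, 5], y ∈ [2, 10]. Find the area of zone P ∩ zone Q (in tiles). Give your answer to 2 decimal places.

7.00

|zone P∩zone Q|: x∈[4,5], y∈[2,9] → 1·7 = 7.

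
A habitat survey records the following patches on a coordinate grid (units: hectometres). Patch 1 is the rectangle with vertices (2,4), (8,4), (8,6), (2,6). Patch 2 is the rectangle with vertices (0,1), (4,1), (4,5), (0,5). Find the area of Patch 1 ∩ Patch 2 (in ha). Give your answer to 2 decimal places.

2.00

|Patch 1∩Patch 2|: x∈[2,4], y∈[4,5] → 2·1 = 2.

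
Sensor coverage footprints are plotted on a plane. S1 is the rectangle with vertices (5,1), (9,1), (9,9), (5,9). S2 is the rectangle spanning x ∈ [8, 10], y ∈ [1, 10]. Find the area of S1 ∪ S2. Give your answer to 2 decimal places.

42.00

By inclusion–exclusion:
Individual areas: |S1| = 32, |S2| = 18.
|S1∩S2|: x∈[8,9], y∈[1,9] → 1·8 = 8.
|S1 ∪ S2| = 50 − 8 = 42.00.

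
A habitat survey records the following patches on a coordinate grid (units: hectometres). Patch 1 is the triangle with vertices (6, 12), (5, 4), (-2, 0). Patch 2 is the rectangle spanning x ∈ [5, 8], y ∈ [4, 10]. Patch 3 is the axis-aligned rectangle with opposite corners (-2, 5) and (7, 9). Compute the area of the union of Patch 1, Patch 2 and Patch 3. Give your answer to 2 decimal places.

60.42

By inclusion–exclusion:
Individual areas: |Patch 1| = 26, |Patch 2| = 18, |Patch 3| = 36.
|Patch 1∩Patch 2| = 2.25.
|Patch 1∩Patch 3| = 10.8333.
|Patch 2∩Patch 3|: x∈[5,7], y∈[5,9] → 2·4 = 8.
|Patch 1∩Patch 2∩Patch 3| = 1.5.
|Patch 1 ∪ Patch 2 ∪ Patch 3| = 80 − 21.0833 + 1.5 = 60.42.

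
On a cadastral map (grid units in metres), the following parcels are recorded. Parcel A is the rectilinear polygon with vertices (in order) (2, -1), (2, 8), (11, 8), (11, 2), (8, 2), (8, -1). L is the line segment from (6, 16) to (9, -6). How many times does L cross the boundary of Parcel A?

2

The segment meets the boundary at (8,1.333), (7.091,8).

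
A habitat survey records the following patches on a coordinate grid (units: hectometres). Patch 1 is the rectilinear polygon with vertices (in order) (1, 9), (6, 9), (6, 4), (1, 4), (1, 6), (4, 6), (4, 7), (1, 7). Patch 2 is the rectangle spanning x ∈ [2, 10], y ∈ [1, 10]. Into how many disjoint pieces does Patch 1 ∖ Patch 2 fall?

Patch 1 ∖ Patch 2 splits into 2 disjoint pieces (area 2, area 2).

2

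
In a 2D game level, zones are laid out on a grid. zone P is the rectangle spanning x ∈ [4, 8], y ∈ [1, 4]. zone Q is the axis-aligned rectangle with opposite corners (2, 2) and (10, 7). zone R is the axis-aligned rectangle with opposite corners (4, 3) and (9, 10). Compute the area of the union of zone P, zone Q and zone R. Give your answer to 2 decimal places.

59.00

By inclusion–exclusion:
Individual areas: |zone P| = 12, |zone Q| = 40, |zone R| = 35.
|zone P∩zone Q|: x∈[4,8], y∈[2,4] → 4·2 = 8.
|zone P∩zone R|: x∈[4,8], y∈[3,4] → 4·1 = 4.
|zone Q∩zone R|: x∈[4,9], y∈[3,7] → 5·4 = 20.
|zone P∩zone Q∩zone R| = 4.
|zone P ∪ zone Q ∪ zone R| = 87 − 32 + 4 = 59.00.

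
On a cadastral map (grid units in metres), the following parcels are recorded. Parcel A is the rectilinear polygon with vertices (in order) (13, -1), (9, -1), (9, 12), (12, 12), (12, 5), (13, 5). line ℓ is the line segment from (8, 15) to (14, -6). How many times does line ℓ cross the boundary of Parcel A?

The segment meets the boundary at (12.571,-1), (9,11.5).

2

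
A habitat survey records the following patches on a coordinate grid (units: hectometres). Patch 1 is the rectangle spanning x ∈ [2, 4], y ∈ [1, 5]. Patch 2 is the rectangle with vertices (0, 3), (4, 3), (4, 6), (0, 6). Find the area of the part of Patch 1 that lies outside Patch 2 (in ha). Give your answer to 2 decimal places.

|Patch 1∩Patch 2|: x∈[2,4], y∈[3,5] → 2·2 = 4.
|Patch 1| = 8.
|Patch 1 ∖ Patch 2| = |Patch 1| − |Patch 1∩Patch 2| = 8 − 4 = 4.00.

4.00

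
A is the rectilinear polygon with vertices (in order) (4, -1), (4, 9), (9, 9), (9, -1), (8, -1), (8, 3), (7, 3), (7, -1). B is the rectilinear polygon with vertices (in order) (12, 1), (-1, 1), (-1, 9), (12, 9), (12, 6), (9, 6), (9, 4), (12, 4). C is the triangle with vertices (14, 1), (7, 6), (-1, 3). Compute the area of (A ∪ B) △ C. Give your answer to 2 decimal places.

|A ∪ B| = 106.
|(A ∪ B) ∩ C| = 29.1095.
|(A ∪ B) △ C| = 106 + 30.5 − 58.219 = 78.28.

78.28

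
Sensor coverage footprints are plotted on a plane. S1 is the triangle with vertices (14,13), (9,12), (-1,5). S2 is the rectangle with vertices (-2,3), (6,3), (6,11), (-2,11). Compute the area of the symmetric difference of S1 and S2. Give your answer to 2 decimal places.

68.33

|S1| = 12.5, |S2| = 64, |S1∩S2| = 4.0833.
|S1 △ S2| = |S1| + |S2| − 2·|S1∩S2| = 12.5 + 64 − 8.1667 = 68.33.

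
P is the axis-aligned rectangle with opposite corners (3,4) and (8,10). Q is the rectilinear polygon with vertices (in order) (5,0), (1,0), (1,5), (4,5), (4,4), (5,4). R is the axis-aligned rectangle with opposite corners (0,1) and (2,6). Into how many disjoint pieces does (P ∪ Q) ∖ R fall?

1

(P ∪ Q) ∖ R is a single connected region.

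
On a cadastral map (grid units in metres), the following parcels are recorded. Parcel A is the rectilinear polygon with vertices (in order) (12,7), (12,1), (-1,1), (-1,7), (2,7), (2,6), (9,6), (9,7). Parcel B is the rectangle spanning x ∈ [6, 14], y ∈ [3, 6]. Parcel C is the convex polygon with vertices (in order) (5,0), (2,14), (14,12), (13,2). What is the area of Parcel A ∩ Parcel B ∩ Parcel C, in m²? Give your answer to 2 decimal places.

18.00

The intersection is the polygon with vertices (6,3), (6,6), (9,6), (12,6), (12,3).
By the shoelace formula its area is 18.00.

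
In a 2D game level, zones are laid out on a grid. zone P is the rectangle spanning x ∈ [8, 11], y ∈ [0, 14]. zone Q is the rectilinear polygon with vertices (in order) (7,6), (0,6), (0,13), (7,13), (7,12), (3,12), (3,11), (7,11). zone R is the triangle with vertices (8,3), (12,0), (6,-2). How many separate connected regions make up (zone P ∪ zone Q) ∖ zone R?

(zone P ∪ zone Q) ∖ zone R splits into 2 disjoint pieces (area 36.375, area 45).

2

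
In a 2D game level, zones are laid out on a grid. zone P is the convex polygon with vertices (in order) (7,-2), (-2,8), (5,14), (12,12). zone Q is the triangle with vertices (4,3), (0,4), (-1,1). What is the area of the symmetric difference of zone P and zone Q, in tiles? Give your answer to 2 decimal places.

|zone P| = 116, |zone Q| = 6.5, |zone P∩zone Q| = 0.6938.
|zone P △ zone Q| = |zone P| + |zone Q| − 2·|zone P∩zone Q| = 116 + 6.5 − 1.3876 = 121.11.

121.11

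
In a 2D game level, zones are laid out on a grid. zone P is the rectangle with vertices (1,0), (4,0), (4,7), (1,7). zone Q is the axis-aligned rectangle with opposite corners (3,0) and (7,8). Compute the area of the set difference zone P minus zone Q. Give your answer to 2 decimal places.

|zone P∩zone Q|: x∈[3,4], y∈[0,7] → 1·7 = 7.
|zone P| = 21.
|zone P ∖ zone Q| = |zone P| − |zone P∩zone Q| = 21 − 7 = 14.00.

14.00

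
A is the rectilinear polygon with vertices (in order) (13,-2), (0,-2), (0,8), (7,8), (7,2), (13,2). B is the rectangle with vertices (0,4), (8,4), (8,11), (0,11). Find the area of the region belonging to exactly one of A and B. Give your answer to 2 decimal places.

|A| = 94, |B| = 56, |A∩B| = 28.
|A △ B| = |A| + |B| − 2·|A∩B| = 94 + 56 − 56 = 94.00.

94.00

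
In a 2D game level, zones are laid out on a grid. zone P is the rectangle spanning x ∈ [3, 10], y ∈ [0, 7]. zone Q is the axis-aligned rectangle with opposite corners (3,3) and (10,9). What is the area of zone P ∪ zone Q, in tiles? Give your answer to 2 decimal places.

By inclusion–exclusion:
Individual areas: |zone P| = 49, |zone Q| = 42.
|zone P∩zone Q|: x∈[3,10], y∈[3,7] → 7·4 = 28.
|zone P ∪ zone Q| = 91 − 28 = 63.00.

63.00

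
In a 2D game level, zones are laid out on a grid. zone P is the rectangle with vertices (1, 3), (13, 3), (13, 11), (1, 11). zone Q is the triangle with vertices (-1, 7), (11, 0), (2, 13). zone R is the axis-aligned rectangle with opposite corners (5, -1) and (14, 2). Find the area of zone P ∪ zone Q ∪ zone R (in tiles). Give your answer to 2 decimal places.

133.11

By inclusion–exclusion:
Individual areas: |zone P| = 96, |zone Q| = 46.5, |zone R| = 27.
|zone P∩zone Q| = 34.3498.
|zone P∩zone R| = 0 (no overlap).
|zone Q∩zone R| = 2.044.
|zone P∩zone Q∩zone R| = 0.
|zone P ∪ zone Q ∪ zone R| = 169.5 − 36.3938 + 0 = 133.11.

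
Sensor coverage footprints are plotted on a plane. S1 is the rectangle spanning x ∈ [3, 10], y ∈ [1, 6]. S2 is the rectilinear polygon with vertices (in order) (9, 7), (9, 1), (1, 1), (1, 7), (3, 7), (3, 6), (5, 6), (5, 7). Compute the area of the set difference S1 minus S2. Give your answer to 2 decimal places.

|S1| = 35, |S1∩S2| = 30.
|S1 ∖ S2| = |S1| − |S1∩S2| = 35 − 30 = 5.00.

5.00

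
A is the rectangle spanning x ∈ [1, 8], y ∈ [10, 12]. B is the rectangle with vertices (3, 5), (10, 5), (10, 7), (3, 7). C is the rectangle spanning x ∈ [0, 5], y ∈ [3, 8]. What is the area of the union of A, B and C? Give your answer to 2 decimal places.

49.00

By inclusion–exclusion:
Individual areas: |A| = 14, |B| = 14, |C| = 25.
|A∩B| = 0 (no overlap).
|A∩C| = 0 (no overlap).
|B∩C|: x∈[3,5], y∈[5,7] → 2·2 = 4.
|A∩B∩C| = 0.
|A ∪ B ∪ C| = 53 − 4 + 0 = 49.00.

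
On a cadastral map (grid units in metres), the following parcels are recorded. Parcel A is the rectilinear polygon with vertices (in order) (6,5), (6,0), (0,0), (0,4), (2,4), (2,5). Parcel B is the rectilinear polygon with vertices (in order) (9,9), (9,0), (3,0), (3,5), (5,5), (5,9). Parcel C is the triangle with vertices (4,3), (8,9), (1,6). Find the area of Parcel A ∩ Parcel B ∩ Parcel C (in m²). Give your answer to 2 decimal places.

2.83

The intersection is the polygon with vertices (3,5), (5,5), (5.333,5), (4,3), (3,4).
By the shoelace formula its area is 2.83.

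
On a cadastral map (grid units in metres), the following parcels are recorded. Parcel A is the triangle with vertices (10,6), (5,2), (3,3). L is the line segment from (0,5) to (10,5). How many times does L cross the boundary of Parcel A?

2

The segment meets the boundary at (8.75,5), (7.667,5).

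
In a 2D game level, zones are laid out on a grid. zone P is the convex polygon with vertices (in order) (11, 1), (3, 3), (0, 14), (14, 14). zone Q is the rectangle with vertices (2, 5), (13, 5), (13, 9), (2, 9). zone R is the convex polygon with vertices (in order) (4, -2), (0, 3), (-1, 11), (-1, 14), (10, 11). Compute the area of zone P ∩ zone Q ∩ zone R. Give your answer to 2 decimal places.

The intersection is the polygon with vertices (2,9), (9.077,9), (7.231,5), (2.454,5), (2,6.667).
By the shoelace formula its area is 24.24.

24.24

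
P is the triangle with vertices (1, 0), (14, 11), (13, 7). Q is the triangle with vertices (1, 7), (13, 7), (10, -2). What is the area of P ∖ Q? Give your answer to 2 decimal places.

9.66

|P| = 20.5, |P∩Q| = 10.8426.
|P ∖ Q| = |P| − |P∩Q| = 20.5 − 10.8426 = 9.66.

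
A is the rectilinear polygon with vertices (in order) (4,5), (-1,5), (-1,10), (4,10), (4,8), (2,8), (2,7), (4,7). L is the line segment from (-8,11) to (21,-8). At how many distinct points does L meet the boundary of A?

The segment meets the boundary at (-1,6.414), (1.158,5).

2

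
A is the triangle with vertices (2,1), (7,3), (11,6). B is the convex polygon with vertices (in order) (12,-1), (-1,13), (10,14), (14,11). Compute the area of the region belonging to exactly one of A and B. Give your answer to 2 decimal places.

|A| = 3.5, |B| = 110.5, |A∩B| = 1.1436.
|A △ B| = |A| + |B| − 2·|A∩B| = 3.5 + 110.5 − 2.2873 = 111.71.

111.71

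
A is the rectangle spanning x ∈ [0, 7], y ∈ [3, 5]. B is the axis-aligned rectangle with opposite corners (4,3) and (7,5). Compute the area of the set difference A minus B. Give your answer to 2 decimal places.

|A∩B|: x∈[4,7], y∈[3,5] → 3·2 = 6.
|A| = 14.
|A ∖ B| = |A| − |A∩B| = 14 − 6 = 8.00.

8.00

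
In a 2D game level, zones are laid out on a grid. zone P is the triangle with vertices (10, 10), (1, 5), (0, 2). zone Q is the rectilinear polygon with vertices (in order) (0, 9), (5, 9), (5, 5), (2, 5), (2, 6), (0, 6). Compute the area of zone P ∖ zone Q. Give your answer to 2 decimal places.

|zone P| = 11, |zone P∩zone Q| = 3.5417.
|zone P ∖ zone Q| = |zone P| − |zone P∩zone Q| = 11 − 3.5417 = 7.46.

7.46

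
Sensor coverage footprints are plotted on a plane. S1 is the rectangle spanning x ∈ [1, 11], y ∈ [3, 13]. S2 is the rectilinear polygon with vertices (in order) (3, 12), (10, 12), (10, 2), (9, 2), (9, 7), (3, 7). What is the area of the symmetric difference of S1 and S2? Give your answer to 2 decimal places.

|S1| = 100, |S2| = 40, |S1∩S2| = 39.
|S1 △ S2| = |S1| + |S2| − 2·|S1∩S2| = 100 + 40 − 78 = 62.00.

62.00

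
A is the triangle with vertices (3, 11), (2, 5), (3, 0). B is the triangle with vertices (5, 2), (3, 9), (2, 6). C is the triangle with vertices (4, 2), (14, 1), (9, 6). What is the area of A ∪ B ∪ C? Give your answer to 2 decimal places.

32.36

By inclusion–exclusion:
Individual areas: |A| = 5.5, |B| = 6.5, |C| = 22.5.
|A∩B| = 2.0682.
|A∩C| = 0.
|B∩C| = 0.0756.
|A∩B∩C| = 0.
|A ∪ B ∪ C| = 34.5 − 2.1438 + 0 = 32.36.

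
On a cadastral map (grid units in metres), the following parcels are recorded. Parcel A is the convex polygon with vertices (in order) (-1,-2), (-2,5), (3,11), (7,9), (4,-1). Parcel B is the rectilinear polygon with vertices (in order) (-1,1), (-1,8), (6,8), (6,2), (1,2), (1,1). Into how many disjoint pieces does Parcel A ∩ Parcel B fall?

Parcel A ∩ Parcel B is a single connected region.

1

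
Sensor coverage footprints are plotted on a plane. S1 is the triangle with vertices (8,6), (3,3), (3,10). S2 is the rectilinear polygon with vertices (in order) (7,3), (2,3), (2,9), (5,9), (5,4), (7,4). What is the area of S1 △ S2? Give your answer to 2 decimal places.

|S1| = 17.5, |S2| = 20, |S1∩S2| = 10.575.
|S1 △ S2| = |S1| + |S2| − 2·|S1∩S2| = 17.5 + 20 − 21.15 = 16.35.

16.35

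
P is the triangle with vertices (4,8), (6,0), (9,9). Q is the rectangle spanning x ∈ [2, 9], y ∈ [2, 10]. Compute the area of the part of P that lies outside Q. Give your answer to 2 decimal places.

|P| = 21, |P∩Q| = 19.8333.
|P ∖ Q| = |P| − |P∩Q| = 21 − 19.8333 = 1.17.

1.17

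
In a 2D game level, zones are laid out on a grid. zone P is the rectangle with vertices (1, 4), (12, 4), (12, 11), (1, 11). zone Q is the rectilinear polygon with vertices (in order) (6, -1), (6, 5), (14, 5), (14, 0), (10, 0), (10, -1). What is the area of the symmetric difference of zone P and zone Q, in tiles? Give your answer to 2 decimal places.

109.00

|zone P| = 77, |zone Q| = 44, |zone P∩zone Q| = 6.
|zone P △ zone Q| = |zone P| + |zone Q| − 2·|zone P∩zone Q| = 77 + 44 − 12 = 109.00.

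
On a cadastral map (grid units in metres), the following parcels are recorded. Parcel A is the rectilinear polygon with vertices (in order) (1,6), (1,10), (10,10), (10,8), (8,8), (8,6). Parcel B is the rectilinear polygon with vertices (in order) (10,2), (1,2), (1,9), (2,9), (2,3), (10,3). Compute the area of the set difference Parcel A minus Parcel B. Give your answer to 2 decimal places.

29.00

|Parcel A| = 32, |Parcel A∩Parcel B| = 3.
|Parcel A ∖ Parcel B| = |Parcel A| − |Parcel A∩Parcel B| = 32 − 3 = 29.00.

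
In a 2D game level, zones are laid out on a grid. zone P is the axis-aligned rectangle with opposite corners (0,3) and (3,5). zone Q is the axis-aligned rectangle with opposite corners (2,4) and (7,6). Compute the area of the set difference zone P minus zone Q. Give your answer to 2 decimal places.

|zone P∩zone Q|: x∈[2,3], y∈[4,5] → 1·1 = 1.
|zone P| = 6.
|zone P ∖ zone Q| = |zone P| − |zone P∩zone Q| = 6 − 1 = 5.00.

5.00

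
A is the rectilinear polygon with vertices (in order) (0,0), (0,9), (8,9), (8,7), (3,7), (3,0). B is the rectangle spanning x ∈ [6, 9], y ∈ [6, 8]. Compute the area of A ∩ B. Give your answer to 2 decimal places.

2.00

The intersection is the polygon with vertices (8,7), (6,7), (6,8), (8,8).
By the shoelace formula its area is 2.00.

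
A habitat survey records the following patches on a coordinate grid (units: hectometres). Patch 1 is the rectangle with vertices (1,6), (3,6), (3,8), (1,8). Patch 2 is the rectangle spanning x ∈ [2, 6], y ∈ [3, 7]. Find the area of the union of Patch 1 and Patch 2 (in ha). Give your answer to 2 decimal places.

19.00

By inclusion–exclusion:
Individual areas: |Patch 1| = 4, |Patch 2| = 16.
|Patch 1∩Patch 2|: x∈[2,3], y∈[6,7] → 1·1 = 1.
|Patch 1 ∪ Patch 2| = 20 − 1 = 19.00.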